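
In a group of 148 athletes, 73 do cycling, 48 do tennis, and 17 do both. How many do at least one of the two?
|A∪B| = |A| + |B| - |A∩B| = 73 + 48 - 17 = 104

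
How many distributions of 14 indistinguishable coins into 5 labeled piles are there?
C(14+5-1, 5-1) = C(18, 4) = 3060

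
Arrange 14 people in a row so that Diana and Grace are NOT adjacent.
Total - adjacent = 14! - (14-1)!×2 = 87178291200 - 12454041600 = 74724249600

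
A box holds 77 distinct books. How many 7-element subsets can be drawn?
C(77,7) = 77!/(7!×70!) = 2404808340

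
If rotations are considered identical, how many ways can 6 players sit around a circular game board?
Circular: fix one position, arrange the rest. (6-1)! = 120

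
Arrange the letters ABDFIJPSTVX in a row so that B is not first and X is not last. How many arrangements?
By inclusion-exclusion: 11! - 2×(11-1)! + (11-2)! = 39916800 - 7257600 + 362880 = 33022080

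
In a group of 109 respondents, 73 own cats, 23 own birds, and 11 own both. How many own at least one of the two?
|A∪B| = |A| + |B| - |A∩B| = 73 + 23 - 11 = 85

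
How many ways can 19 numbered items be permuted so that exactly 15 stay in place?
Choose the 15 fixed points C(19,15) = 3876, derange the rest: !4 = Σ_{j=0}^{4} (-1)^j·4!/j! = 24 - 24 + 12 - 4 + 1 = 9. Product = 3876 × 9 = 34884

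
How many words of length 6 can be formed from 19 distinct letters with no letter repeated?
P(19,6) = 19!/(19-6)! = 19535040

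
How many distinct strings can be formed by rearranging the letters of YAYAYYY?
7! / (2! × 5!) = 21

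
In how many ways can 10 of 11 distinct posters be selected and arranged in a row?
P(11,10) = 11!/(11-10)! = 39916800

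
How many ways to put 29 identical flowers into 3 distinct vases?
C(29+3-1, 3-1) = C(31, 2) = 465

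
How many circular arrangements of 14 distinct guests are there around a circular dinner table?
Circular: fix one position, arrange the rest. (14-1)! = 6227020800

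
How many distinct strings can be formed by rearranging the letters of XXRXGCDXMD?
10! / (1! × 1! × 1! × 1! × 4! × 2!) = 75600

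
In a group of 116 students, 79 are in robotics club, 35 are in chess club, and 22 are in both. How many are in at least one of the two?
|A∪B| = |A| + |B| - |A∩B| = 79 + 35 - 22 = 92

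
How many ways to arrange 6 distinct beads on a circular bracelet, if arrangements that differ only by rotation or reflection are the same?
(6-1)!/2 = 120/2 = 60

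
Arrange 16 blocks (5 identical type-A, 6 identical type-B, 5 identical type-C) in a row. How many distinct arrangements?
16! / (5! × 6! × 5!) = 2018016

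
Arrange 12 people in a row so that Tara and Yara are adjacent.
Treat as block: (12-1)! × 2! = 39916800 × 2 = 79833600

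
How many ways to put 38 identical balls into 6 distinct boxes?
C(38+6-1, 6-1) = C(43, 5) = 962598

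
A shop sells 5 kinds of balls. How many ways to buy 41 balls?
C(41+5-1, 5-1) = C(45, 4) = 148995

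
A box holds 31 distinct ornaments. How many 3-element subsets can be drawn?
C(31,3) = 31!/(3!×28!) = 4495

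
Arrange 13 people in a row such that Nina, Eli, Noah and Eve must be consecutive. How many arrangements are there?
Treat the 4 as one block: (13-4+1)! × 4! = 3628800 × 24 = 87091200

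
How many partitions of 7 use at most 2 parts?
By conjugation, equals partitions of 7 into parts ≤ 2. Let r_j(i) = number of partitions of i into parts ≤ j, for i = 0..7. r_1(i) = 1 for all i; r_j(i) = r_{j-1}(i) + r_j(i-j). Rows j = 2..2: ≤2: 1 1 2 2 3 3 4 4. r_2(7) = 4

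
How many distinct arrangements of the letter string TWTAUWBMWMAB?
12! / (2! × 2! × 1! × 2! × 2! × 3!) = 4989600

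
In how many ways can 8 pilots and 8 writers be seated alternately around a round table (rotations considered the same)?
Fix one of the pilots: (8-1)! ways for the remaining pilots, × 8! ways for the writers = 5040 × 40320 = 203212800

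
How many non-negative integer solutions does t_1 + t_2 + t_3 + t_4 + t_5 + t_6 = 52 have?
C(52+6-1, 6-1) = C(57, 5) = 4187106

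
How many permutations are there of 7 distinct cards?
7! = 5040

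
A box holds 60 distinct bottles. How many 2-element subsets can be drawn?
C(60,2) = 60!/(2!×58!) = 1770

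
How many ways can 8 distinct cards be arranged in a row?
8! = 40320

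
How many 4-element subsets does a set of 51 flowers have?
C(51,4) = 51!/(4!×47!) = 249900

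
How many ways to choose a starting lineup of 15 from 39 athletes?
C(39,15) = 39!/(15!×24!) = 25140840660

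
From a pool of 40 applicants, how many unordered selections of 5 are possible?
C(40,5) = 40!/(5!×35!) = 658008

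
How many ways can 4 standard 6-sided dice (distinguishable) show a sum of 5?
Coefficient of x^5 in (x + x² + ... + x^6)^4. By inclusion-exclusion on dice exceeding 6: Σ_j (-1)^j C(4,j)·C(5-1-6j, 3) = C(4,0)·C(4,3) = 1·4 = 4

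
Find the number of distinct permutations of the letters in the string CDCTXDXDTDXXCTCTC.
17! / (5! × 4! × 4! × 4!) = 214414200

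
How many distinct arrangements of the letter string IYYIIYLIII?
10! / (3! × 6! × 1!) = 840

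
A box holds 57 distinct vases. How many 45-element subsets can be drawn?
C(57,45) = 57!/(45!×12!) = 707285522580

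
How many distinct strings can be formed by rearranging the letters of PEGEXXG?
7! / (2! × 1! × 2! × 2!) = 630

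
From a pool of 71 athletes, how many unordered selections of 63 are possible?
C(71,63) = 71!/(63!×8!) = 10639125640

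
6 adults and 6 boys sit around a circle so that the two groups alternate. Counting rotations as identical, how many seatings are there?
Fix one of the adults: (6-1)! ways for the remaining adults, × 6! ways for the boys = 120 × 720 = 86400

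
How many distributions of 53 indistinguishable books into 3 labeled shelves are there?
C(53+3-1, 3-1) = C(55, 2) = 1485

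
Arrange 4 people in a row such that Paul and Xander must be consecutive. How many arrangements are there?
Treat the 2 as one block: (4-2+1)! × 2! = 6 × 2 = 12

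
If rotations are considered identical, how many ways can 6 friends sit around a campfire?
Circular: fix one position, arrange the rest. (6-1)! = 120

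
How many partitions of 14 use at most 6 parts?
By conjugation, equals partitions of 14 into parts ≤ 6. Let r_j(i) = number of partitions of i into parts ≤ j, for i = 0..14. r_1(i) = 1 for all i; r_j(i) = r_{j-1}(i) + r_j(i-j). Rows j = 2..6: ≤2: 1 1 2 2 3 3 4 4 5 5 6 6 7 7 8; ≤3: 1 1 2 3 4 5 7 8 10 12 14 16 19 21 24; ≤4: 1 1 2 3 5 6 9 11 15 18 23 27 34 39 47; ≤5: 1 1 2 3 5 7 10 13 18 23 30 37 47 57 70; ≤6: 1 1 2 3 5 7 11 14 20 26 35 44 58 71 90. r_6(14) = 90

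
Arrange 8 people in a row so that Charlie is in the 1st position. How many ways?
Fix one position: (8-1)! = 5040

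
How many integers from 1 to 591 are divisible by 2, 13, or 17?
⌊591/2⌋+⌊591/13⌋+⌊591/17⌋ - ⌊591/26⌋-⌊591/34⌋-⌊591/221⌋ + ⌊591/442⌋ = 295+45+34 - 22-17-2 + 1 = 334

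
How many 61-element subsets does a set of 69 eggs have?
C(69,61) = 69!/(61!×8!) = 8361453672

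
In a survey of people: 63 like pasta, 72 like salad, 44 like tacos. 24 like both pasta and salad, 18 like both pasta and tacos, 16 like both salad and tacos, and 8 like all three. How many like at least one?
|A∪B∪C| = 63+72+44-24-18-16+8 = 129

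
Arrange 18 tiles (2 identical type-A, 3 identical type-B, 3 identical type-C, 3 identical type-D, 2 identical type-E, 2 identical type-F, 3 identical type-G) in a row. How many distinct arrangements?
18! / (2! × 3! × 3! × 3! × 2! × 2! × 3!) = 617512896000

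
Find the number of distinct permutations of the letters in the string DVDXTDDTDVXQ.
12! / (2! × 2! × 2! × 5! × 1!) = 498960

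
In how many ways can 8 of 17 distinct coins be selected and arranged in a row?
P(17,8) = 17!/(17-8)! = 980179200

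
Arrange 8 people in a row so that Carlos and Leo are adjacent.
Treat as block: (8-1)! × 2! = 5040 × 2 = 10080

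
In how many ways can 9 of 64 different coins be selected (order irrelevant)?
C(64,9) = 64!/(9!×55!) = 27540584512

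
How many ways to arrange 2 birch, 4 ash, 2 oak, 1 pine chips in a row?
9! / (2! × 4! × 2! × 1!) = 3780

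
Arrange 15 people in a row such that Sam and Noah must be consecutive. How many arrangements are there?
Treat the 2 as one block: (15-2+1)! × 2! = 87178291200 × 2 = 174356582400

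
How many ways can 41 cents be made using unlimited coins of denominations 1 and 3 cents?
Coefficient of x^41 in 1/(1-x^1) · 1/(1-x^3). Use j coins of 3 for j = 0..⌊41/3⌋ = 13, the rest in 1s: 13 + 1 = 14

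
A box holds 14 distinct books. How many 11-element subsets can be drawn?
C(14,11) = 14!/(11!×3!) = 364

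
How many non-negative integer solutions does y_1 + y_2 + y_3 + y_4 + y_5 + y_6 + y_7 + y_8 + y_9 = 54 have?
C(54+9-1, 9-1) = C(62, 8) = 3381098545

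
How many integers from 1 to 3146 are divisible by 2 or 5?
⌊3146/2⌋ + ⌊3146/5⌋ - ⌊3146/10⌋ = 1573 + 629 - 314 = 1888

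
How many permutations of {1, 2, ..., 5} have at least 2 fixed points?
Exactly j fixed points: C(5,j)·!(5-j); sum over j ≥ 2 (derangement numbers via !m = (m-1)·(!(m-1) + !(m-2)): !0..!3 = 1, 0, 1, 2). Σ_{j=2}^{5} C(5,j)·!(5-j) = C(5,2)·!3 + C(5,3)·!2 + C(5,4)·!1 + C(5,5)·!0 = 10·2 + 10·1 + 5·0 + 1·1 = 31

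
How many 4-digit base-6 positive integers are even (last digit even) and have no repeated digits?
Last∈{0,2,4}. Last=0: 60. Last nonzero: 2×4×P(4,2) = 96. Total = 156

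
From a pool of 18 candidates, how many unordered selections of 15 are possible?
C(18,15) = 18!/(15!×3!) = 816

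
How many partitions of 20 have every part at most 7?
Let r_j(i) = number of partitions of i into parts ≤ j, for i = 0..20. r_1(i) = 1 for all i; r_j(i) = r_{j-1}(i) + r_j(i-j). Rows j = 2..7: ≤2: 1 1 2 2 3 3 4 4 5 5 6 6 7 7 8 8 9 9 10 10 11; ≤3: 1 1 2 3 4 5 7 8 10 12 14 16 19 21 24 27 30 33 37 40 44; ≤4: 1 1 2 3 5 6 9 11 15 18 23 27 34 39 47 54 64 72 84 94 108; ≤5: 1 1 2 3 5 7 10 13 18 23 30 37 47 57 70 84 101 119 141 164 192; ≤6: 1 1 2 3 5 7 11 14 20 26 35 44 58 71 90 110 136 163 199 235 282; ≤7: 1 1 2 3 5 7 11 15 21 28 38 49 65 82 105 131 164 201 248 300 364. r_7(20) = 364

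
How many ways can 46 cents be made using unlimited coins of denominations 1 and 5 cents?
Coefficient of x^46 in 1/(1-x^1) · 1/(1-x^5). Use j coins of 5 for j = 0..⌊46/5⌋ = 9, the rest in 1s: 9 + 1 = 10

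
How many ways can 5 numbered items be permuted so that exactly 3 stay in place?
Choose the 3 fixed points C(5,3) = 10, derange the rest: !2 = Σ_{j=0}^{2} (-1)^j·2!/j! = 2 - 2 + 1 = 1. Product = 10 × 1 = 10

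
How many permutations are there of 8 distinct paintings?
8! = 40320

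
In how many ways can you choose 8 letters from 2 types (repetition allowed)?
C(8+2-1, 2-1) = C(9, 1) = 9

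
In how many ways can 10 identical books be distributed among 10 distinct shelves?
C(10+10-1, 10-1) = C(19, 9) = 92378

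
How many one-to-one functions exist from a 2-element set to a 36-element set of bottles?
P(36,2) = 36!/(36-2)! = 1260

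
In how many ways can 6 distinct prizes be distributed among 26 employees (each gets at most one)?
P(26,6) = 26!/(26-6)! = 165765600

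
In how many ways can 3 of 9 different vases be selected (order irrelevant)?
C(9,3) = 9!/(3!×6!) = 84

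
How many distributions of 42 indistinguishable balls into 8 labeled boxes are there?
C(42+8-1, 8-1) = C(49, 7) = 85900584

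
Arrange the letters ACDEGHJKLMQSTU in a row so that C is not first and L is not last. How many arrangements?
By inclusion-exclusion: 14! - 2×(14-1)! + (14-2)! = 87178291200 - 12454041600 + 479001600 = 75203251200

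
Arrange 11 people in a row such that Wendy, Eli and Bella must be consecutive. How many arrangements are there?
Treat the 3 as one block: (11-3+1)! × 3! = 362880 × 6 = 2177280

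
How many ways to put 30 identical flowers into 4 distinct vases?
C(30+4-1, 4-1) = C(33, 3) = 5456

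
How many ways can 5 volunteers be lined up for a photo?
5! = 120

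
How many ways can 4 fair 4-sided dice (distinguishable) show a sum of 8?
Coefficient of x^8 in (x + x² + ... + x^4)^4. By inclusion-exclusion on dice exceeding 4: Σ_j (-1)^j C(4,j)·C(8-1-4j, 3) = C(4,0)·C(7,3) - C(4,1)·C(3,3) = 1·35 - 4·1 = 31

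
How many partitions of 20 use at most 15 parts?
By conjugation, equals partitions of 20 into parts ≤ 15. Let r_j(i) = number of partitions of i into parts ≤ j, for i = 0..20. r_1(i) = 1 for all i; r_j(i) = r_{j-1}(i) + r_j(i-j). Rows j = 2..15: ≤2: 1 1 2 2 3 3 4 4 5 5 6 6 7 7 8 8 9 9 10 10 11; ≤3: 1 1 2 3 4 5 7 8 10 12 14 16 19 21 24 27 30 33 37 40 44; ≤4: 1 1 2 3 5 6 9 11 15 18 23 27 34 39 47 54 64 72 84 94 108; ≤5: 1 1 2 3 5 7 10 13 18 23 30 37 47 57 70 84 101 119 141 164 192; ≤6: 1 1 2 3 5 7 11 14 20 26 35 44 58 71 90 110 136 163 199 235 282; ≤7: 1 1 2 3 5 7 11 15 21 28 38 49 65 82 105 131 164 201 248 300 364; ≤8: 1 1 2 3 5 7 11 15 22 29 40 52 70 89 116 146 186 230 288 352 434; ≤9: 1 1 2 3 5 7 11 15 22 30 41 54 73 94 123 157 201 252 318 393 488; ≤10: 1 1 2 3 5 7 11 15 22 30 42 55 75 97 128 164 212 267 340 423 530; ≤11: 1 1 2 3 5 7 11 15 22 30 42 56 76 99 131 169 219 278 355 445 560; ≤12: 1 1 2 3 5 7 11 15 22 30 42 56 77 100 133 172 224 285 366 460 582; ≤13: 1 1 2 3 5 7 11 15 22 30 42 56 77 101 134 174 227 290 373 471 597; ≤14: 1 1 2 3 5 7 11 15 22 30 42 56 77 101 135 175 229 293 378 478 608; ≤15: 1 1 2 3 5 7 11 15 22 30 42 56 77 101 135 176 230 295 381 483 615. r_15(20) = 615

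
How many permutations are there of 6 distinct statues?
6! = 720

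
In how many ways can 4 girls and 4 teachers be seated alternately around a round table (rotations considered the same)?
Fix one of the girls: (4-1)! ways for the remaining girls, × 4! ways for the teachers = 6 × 24 = 144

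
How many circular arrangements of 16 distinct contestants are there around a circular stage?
Circular: fix one position, arrange the rest. (16-1)! = 1307674368000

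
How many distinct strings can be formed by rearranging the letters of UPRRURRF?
8! / (4! × 1! × 1! × 2!) = 840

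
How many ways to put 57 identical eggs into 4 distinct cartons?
C(57+4-1, 4-1) = C(60, 3) = 34220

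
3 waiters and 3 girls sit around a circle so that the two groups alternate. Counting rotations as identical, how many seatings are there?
Fix one of the waiters: (3-1)! ways for the remaining waiters, × 3! ways for the girls = 2 × 6 = 12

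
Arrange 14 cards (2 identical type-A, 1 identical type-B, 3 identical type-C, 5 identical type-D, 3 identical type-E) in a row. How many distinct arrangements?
14! / (2! × 1! × 3! × 5! × 3!) = 10090080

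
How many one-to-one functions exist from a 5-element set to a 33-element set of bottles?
P(33,5) = 33!/(33-5)! = 28480320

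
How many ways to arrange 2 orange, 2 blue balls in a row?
4! / (2! × 2!) = 6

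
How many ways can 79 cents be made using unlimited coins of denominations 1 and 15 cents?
Coefficient of x^79 in 1/(1-x^1) · 1/(1-x^15). Use j coins of 15 for j = 0..⌊79/15⌋ = 5, the rest in 1s: 5 + 1 = 6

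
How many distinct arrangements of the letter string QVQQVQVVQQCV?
12! / (5! × 6! × 1!) = 5544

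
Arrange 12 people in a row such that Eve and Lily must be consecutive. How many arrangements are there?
Treat the 2 as one block: (12-2+1)! × 2! = 39916800 × 2 = 79833600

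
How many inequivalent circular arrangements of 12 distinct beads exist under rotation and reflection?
(12-1)!/2 = 39916800/2 = 19958400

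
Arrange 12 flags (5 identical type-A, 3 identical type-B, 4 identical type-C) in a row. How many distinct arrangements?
12! / (5! × 3! × 4!) = 27720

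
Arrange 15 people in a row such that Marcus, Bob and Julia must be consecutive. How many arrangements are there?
Treat the 3 as one block: (15-3+1)! × 3! = 6227020800 × 6 = 37362124800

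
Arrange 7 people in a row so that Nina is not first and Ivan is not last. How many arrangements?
By inclusion-exclusion: 7! - 2×(7-1)! + (7-2)! = 5040 - 1440 + 120 = 3720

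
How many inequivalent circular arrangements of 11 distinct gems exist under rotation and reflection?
(11-1)!/2 = 3628800/2 = 1814400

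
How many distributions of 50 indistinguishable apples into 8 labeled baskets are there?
C(50+8-1, 8-1) = C(57, 7) = 264385836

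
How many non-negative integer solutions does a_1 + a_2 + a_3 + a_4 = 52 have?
C(52+4-1, 4-1) = C(55, 3) = 26235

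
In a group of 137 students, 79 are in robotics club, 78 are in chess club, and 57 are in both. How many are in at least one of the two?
|A∪B| = |A| + |B| - |A∩B| = 79 + 78 - 57 = 100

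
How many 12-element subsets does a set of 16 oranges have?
C(16,12) = 16!/(12!×4!) = 1820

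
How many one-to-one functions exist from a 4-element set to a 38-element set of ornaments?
P(38,4) = 38!/(38-4)! = 1771560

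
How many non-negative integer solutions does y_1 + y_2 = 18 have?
C(18+2-1, 2-1) = C(19, 1) = 19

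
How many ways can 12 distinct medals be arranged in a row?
12! = 479001600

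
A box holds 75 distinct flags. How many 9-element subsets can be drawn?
C(75,9) = 75!/(9!×66!) = 125595622175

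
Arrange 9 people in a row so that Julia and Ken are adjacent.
Treat as block: (9-1)! × 2! = 40320 × 2 = 80640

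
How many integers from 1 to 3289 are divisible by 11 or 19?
⌊3289/11⌋ + ⌊3289/19⌋ - ⌊3289/209⌋ = 299 + 173 - 15 = 457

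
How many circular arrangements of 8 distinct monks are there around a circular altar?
Circular: fix one position, arrange the rest. (8-1)! = 5040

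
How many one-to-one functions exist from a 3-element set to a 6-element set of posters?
P(6,3) = 6!/(6-3)! = 120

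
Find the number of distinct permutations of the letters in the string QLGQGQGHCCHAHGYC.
16! / (1! × 1! × 3! × 3! × 3! × 1! × 4!) = 4036032000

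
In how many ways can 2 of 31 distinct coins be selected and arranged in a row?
P(31,2) = 31!/(31-2)! = 930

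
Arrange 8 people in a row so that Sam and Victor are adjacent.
Treat as block: (8-1)! × 2! = 5040 × 2 = 10080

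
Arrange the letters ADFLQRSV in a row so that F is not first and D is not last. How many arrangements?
By inclusion-exclusion: 8! - 2×(8-1)! + (8-2)! = 40320 - 10080 + 720 = 30960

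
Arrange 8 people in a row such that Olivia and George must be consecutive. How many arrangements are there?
Treat the 2 as one block: (8-2+1)! × 2! = 5040 × 2 = 10080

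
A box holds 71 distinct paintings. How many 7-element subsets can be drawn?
C(71,7) = 71!/(7!×64!) = 1329890705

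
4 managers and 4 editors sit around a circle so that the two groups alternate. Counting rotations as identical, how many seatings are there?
Fix one of the managers: (4-1)! ways for the remaining managers, × 4! ways for the editors = 6 × 24 = 144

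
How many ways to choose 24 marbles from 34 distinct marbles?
C(34,24) = 34!/(24!×10!) = 131128140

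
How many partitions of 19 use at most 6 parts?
By conjugation, equals partitions of 19 into parts ≤ 6. Let r_j(i) = number of partitions of i into parts ≤ j, for i = 0..19. r_1(i) = 1 for all i; r_j(i) = r_{j-1}(i) + r_j(i-j). Rows j = 2..6: ≤2: 1 1 2 2 3 3 4 4 5 5 6 6 7 7 8 8 9 9 10 10; ≤3: 1 1 2 3 4 5 7 8 10 12 14 16 19 21 24 27 30 33 37 40; ≤4: 1 1 2 3 5 6 9 11 15 18 23 27 34 39 47 54 64 72 84 94; ≤5: 1 1 2 3 5 7 10 13 18 23 30 37 47 57 70 84 101 119 141 164; ≤6: 1 1 2 3 5 7 11 14 20 26 35 44 58 71 90 110 136 163 199 235. r_6(19) = 235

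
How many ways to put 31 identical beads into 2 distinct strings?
C(31+2-1, 2-1) = C(32, 1) = 32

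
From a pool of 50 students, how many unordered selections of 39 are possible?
C(50,39) = 50!/(39!×11!) = 37353738800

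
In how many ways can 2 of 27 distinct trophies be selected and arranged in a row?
P(27,2) = 27!/(27-2)! = 702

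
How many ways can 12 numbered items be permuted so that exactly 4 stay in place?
Choose the 4 fixed points C(12,4) = 495, derange the rest: !8 = Σ_{j=0}^{8} (-1)^j·8!/j! = 40320 - 40320 + 20160 - 6720 + 1680 - 336 + 56 - 8 + 1 = 14833. Product = 495 × 14833 = 7342335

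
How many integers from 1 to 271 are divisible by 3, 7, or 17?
⌊271/3⌋+⌊271/7⌋+⌊271/17⌋ - ⌊271/21⌋-⌊271/51⌋-⌊271/119⌋ + ⌊271/357⌋ = 90+38+15 - 12-5-2 + 0 = 124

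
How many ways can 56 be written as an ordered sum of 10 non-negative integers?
C(56+10-1, 10-1) = C(65, 9) = 31966749880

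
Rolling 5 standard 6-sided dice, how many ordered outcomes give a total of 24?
Coefficient of x^24 in (x + x² + ... + x^6)^5. By inclusion-exclusion on dice exceeding 6: Σ_j (-1)^j C(5,j)·C(24-1-6j, 4) = C(5,0)·C(23,4) - C(5,1)·C(17,4) + C(5,2)·C(11,4) - C(5,3)·C(5,4) = 1·8855 - 5·2380 + 10·330 - 10·5 = 205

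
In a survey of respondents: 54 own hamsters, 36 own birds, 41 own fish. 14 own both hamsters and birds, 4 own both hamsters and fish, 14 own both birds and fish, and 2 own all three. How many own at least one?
|A∪B∪C| = 54+36+41-14-4-14+2 = 101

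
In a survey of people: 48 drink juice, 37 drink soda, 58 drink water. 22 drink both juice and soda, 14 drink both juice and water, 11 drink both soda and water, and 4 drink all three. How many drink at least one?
|A∪B∪C| = 48+37+58-22-14-11+4 = 100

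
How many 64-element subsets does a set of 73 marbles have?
C(73,64) = 73!/(64!×9!) = 97082021465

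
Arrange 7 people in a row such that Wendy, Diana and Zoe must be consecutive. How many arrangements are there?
Treat the 3 as one block: (7-3+1)! × 3! = 120 × 6 = 720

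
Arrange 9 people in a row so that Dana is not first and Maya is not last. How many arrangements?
By inclusion-exclusion: 9! - 2×(9-1)! + (9-2)! = 362880 - 80640 + 5040 = 287280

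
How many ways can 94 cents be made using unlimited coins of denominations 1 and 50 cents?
Coefficient of x^94 in 1/(1-x^1) · 1/(1-x^50). Use j coins of 50 for j = 0..⌊94/50⌋ = 1, the rest in 1s: 1 + 1 = 2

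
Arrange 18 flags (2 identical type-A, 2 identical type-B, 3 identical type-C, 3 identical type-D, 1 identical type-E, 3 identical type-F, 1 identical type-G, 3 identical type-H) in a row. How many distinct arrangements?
18! / (2! × 2! × 3! × 3! × 1! × 3! × 1! × 3!) = 1235025792000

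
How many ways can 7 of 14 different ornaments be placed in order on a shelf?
P(14,7) = 14!/(14-7)! = 17297280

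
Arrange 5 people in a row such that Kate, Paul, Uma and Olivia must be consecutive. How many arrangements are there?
Treat the 4 as one block: (5-4+1)! × 4! = 2 × 24 = 48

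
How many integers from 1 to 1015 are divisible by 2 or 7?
⌊1015/2⌋ + ⌊1015/7⌋ - ⌊1015/14⌋ = 507 + 145 - 72 = 580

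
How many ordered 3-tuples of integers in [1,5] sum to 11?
Coefficient of x^11 in (x + x² + ... + x^5)^3. By inclusion-exclusion on dice exceeding 5: Σ_j (-1)^j C(3,j)·C(11-1-5j, 2) = C(3,0)·C(10,2) - C(3,1)·C(5,2) = 1·45 - 3·10 = 15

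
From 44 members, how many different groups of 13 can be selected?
C(44,13) = 44!/(13!×31!) = 51915526432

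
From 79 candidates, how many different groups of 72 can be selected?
C(79,72) = 79!/(72!×7!) = 2898753715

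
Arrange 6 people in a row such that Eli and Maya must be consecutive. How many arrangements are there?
Treat the 2 as one block: (6-2+1)! × 2! = 120 × 2 = 240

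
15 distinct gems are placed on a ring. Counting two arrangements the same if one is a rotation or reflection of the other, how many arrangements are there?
(15-1)!/2 = 87178291200/2 = 43589145600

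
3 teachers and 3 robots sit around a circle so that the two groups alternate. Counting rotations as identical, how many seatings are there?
Fix one of the teachers: (3-1)! ways for the remaining teachers, × 3! ways for the robots = 2 × 6 = 12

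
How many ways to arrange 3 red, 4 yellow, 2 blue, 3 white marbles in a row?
12! / (3! × 4! × 2! × 3!) = 277200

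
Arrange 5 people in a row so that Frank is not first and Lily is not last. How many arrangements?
By inclusion-exclusion: 5! - 2×(5-1)! + (5-2)! = 120 - 48 + 6 = 78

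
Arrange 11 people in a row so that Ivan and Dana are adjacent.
Treat as block: (11-1)! × 2! = 3628800 × 2 = 7257600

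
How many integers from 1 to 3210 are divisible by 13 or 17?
⌊3210/13⌋ + ⌊3210/17⌋ - ⌊3210/221⌋ = 246 + 188 - 14 = 420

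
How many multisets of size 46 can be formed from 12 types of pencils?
C(46+12-1, 12-1) = C(57, 11) = 184509266760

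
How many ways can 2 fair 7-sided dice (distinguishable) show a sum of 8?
Coefficient of x^8 in (x + x² + ... + x^7)^2. By inclusion-exclusion on dice exceeding 7: Σ_j (-1)^j C(2,j)·C(8-1-7j, 1) = C(2,0)·C(7,1) = 1·7 = 7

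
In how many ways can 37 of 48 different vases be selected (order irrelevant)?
C(48,37) = 48!/(37!×11!) = 22595200368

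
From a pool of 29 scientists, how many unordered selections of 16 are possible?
C(29,16) = 29!/(16!×13!) = 67863915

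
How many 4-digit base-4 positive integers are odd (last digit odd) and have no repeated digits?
Last∈{1,3}. Last=0: 0. Last nonzero: 2×2×P(2,2) = 8. Total = 8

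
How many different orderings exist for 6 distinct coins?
6! = 720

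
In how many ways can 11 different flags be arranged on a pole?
11! = 39916800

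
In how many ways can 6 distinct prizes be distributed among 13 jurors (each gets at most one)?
P(13,6) = 13!/(13-6)! = 1235520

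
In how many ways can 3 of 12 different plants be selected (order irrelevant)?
C(12,3) = 12!/(3!×9!) = 220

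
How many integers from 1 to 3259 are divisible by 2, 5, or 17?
⌊3259/2⌋+⌊3259/5⌋+⌊3259/17⌋ - ⌊3259/10⌋-⌊3259/34⌋-⌊3259/85⌋ + ⌊3259/170⌋ = 1629+651+191 - 325-95-38 + 19 = 2032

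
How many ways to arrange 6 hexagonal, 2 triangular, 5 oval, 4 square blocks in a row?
17! / (6! × 2! × 5! × 4!) = 85765680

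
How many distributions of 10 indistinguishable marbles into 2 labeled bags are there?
C(10+2-1, 2-1) = C(11, 1) = 11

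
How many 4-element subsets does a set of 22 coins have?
C(22,4) = 22!/(4!×18!) = 7315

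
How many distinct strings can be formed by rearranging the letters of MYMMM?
5! / (1! × 4!) = 5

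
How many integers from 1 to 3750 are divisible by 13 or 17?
⌊3750/13⌋ + ⌊3750/17⌋ - ⌊3750/221⌋ = 288 + 220 - 16 = 492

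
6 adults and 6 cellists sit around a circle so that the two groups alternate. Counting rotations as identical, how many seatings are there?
Fix one of the adults: (6-1)! ways for the remaining adults, × 6! ways for the cellists = 120 × 720 = 86400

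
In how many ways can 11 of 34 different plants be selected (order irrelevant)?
C(34,11) = 34!/(11!×23!) = 286097760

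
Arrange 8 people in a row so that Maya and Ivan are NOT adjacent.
Total - adjacent = 8! - (8-1)!×2 = 40320 - 10080 = 30240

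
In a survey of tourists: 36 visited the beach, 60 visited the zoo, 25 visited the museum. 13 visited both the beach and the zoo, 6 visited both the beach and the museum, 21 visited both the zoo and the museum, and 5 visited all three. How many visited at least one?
|A∪B∪C| = 36+60+25-13-6-21+5 = 86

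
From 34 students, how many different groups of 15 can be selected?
C(34,15) = 34!/(15!×19!) = 1855967520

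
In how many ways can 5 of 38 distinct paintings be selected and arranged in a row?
P(38,5) = 38!/(38-5)! = 60233040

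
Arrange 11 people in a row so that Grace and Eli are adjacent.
Treat as block: (11-1)! × 2! = 3628800 × 2 = 7257600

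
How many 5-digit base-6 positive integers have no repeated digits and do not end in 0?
Last digit: 5 nonzero choices. First digit: 4 (nonzero, ≠last). Middle 3: P(4,3) = 24. Total = 480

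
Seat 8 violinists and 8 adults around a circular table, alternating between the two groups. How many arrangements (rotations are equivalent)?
Fix one of the violinists: (8-1)! ways for the remaining violinists, × 8! ways for the adults = 5040 × 40320 = 203212800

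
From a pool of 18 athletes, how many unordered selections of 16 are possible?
C(18,16) = 18!/(16!×2!) = 153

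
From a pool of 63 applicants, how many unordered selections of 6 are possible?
C(63,6) = 63!/(6!×57!) = 67945521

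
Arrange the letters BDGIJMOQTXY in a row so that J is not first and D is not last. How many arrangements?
By inclusion-exclusion: 11! - 2×(11-1)! + (11-2)! = 39916800 - 7257600 + 362880 = 33022080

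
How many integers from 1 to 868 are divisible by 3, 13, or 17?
⌊868/3⌋+⌊868/13⌋+⌊868/17⌋ - ⌊868/39⌋-⌊868/51⌋-⌊868/221⌋ + ⌊868/663⌋ = 289+66+51 - 22-17-3 + 1 = 365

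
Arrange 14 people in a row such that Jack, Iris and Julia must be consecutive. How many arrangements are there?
Treat the 3 as one block: (14-3+1)! × 3! = 479001600 × 6 = 2874009600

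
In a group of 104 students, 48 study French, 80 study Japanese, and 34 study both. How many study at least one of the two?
|A∪B| = |A| + |B| - |A∩B| = 48 + 80 - 34 = 94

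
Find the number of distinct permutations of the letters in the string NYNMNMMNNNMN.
12! / (1! × 7! × 4!) = 3960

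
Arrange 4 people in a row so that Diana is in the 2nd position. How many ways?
Fix one position: (4-1)! = 6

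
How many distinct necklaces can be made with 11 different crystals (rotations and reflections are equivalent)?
(11-1)!/2 = 3628800/2 = 1814400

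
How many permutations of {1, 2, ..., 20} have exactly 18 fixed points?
Choose the 18 fixed points C(20,18) = 190, derange the rest: !2 = Σ_{j=0}^{2} (-1)^j·2!/j! = 2 - 2 + 1 = 1. Product = 190 × 1 = 190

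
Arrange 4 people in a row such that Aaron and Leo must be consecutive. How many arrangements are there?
Treat the 2 as one block: (4-2+1)! × 2! = 6 × 2 = 12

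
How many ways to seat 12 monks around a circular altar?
Circular: fix one position, arrange the rest. (12-1)! = 39916800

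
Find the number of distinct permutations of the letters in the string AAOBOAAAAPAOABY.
15! / (1! × 1! × 3! × 2! × 8!) = 2702700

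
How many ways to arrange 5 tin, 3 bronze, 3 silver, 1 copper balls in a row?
12! / (5! × 3! × 3! × 1!) = 110880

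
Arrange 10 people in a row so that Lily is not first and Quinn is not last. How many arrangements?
By inclusion-exclusion: 10! - 2×(10-1)! + (10-2)! = 3628800 - 725760 + 40320 = 2943360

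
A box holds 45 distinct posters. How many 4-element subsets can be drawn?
C(45,4) = 45!/(4!×41!) = 148995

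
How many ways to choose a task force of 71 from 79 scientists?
C(79,71) = 79!/(71!×8!) = 26088783435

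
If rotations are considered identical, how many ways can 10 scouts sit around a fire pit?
Circular: fix one position, arrange the rest. (10-1)! = 362880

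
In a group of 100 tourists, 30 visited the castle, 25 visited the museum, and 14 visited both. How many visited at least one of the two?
|A∪B| = |A| + |B| - |A∩B| = 30 + 25 - 14 = 41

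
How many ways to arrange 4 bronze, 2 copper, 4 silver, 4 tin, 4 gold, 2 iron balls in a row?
20! / (4! × 2! × 4! × 4! × 4! × 2!) = 1833241410000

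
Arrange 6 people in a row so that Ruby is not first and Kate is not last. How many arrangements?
By inclusion-exclusion: 6! - 2×(6-1)! + (6-2)! = 720 - 240 + 24 = 504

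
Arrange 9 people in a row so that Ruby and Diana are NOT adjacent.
Total - adjacent = 9! - (9-1)!×2 = 362880 - 80640 = 282240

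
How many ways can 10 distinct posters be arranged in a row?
10! = 3628800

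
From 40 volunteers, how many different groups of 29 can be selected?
C(40,29) = 40!/(29!×11!) = 2311801440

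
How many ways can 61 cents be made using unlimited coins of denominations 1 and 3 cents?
Coefficient of x^61 in 1/(1-x^1) · 1/(1-x^3). Use j coins of 3 for j = 0..⌊61/3⌋ = 20, the rest in 1s: 20 + 1 = 21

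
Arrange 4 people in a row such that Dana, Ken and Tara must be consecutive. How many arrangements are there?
Treat the 3 as one block: (4-3+1)! × 3! = 2 × 6 = 12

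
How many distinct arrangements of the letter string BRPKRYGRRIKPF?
13! / (1! × 4! × 1! × 2! × 1! × 1! × 2! × 1!) = 64864800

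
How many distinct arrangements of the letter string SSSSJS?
6! / (5! × 1!) = 6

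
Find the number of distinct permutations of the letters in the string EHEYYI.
6! / (1! × 2! × 1! × 2!) = 180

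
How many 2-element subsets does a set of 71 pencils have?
C(71,2) = 71!/(2!×69!) = 2485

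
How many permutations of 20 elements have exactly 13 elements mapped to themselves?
Choose the 13 fixed points C(20,13) = 77520, derange the rest: !7 = Σ_{j=0}^{7} (-1)^j·7!/j! = 5040 - 5040 + 2520 - 840 + 210 - 42 + 7 - 1 = 1854. Product = 77520 × 1854 = 143722080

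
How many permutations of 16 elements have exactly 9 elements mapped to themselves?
Choose the 9 fixed points C(16,9) = 11440, derange the rest: !7 = Σ_{j=0}^{7} (-1)^j·7!/j! = 5040 - 5040 + 2520 - 840 + 210 - 42 + 7 - 1 = 1854. Product = 11440 × 1854 = 21209760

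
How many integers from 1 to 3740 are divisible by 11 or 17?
⌊3740/11⌋ + ⌊3740/17⌋ - ⌊3740/187⌋ = 340 + 220 - 20 = 540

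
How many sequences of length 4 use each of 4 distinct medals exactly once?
4! = 24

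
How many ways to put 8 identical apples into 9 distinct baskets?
C(8+9-1, 9-1) = C(16, 8) = 12870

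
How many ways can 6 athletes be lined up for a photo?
6! = 720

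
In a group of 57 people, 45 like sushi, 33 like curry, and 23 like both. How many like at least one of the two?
|A∪B| = |A| + |B| - |A∩B| = 45 + 33 - 23 = 55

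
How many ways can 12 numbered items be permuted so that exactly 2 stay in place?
Choose the 2 fixed points C(12,2) = 66, derange the rest: !10 = Σ_{j=0}^{10} (-1)^j·10!/j! = 3628800 - 3628800 + 1814400 - 604800 + 151200 - 30240 + 5040 - 720 + 90 - 10 + 1 = 1334961. Product = 66 × 1334961 = 88107426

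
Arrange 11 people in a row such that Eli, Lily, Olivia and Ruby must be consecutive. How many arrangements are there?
Treat the 4 as one block: (11-4+1)! × 4! = 40320 × 24 = 967680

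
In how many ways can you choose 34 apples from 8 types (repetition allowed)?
C(34+8-1, 8-1) = C(41, 7) = 22481940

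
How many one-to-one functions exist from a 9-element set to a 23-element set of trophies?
P(23,9) = 23!/(23-9)! = 296541907200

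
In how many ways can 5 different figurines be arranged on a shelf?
5! = 120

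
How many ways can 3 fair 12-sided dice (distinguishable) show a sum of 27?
Coefficient of x^27 in (x + x² + ... + x^12)^3. By inclusion-exclusion on dice exceeding 12: Σ_j (-1)^j C(3,j)·C(27-1-12j, 2) = C(3,0)·C(26,2) - C(3,1)·C(14,2) + C(3,2)·C(2,2) = 1·325 - 3·91 + 3·1 = 55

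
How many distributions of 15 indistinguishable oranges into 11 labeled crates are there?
C(15+11-1, 11-1) = C(25, 10) = 3268760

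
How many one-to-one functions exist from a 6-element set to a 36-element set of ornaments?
P(36,6) = 36!/(36-6)! = 1402410240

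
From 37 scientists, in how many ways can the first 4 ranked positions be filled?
P(37,4) = 37!/(37-4)! = 1585080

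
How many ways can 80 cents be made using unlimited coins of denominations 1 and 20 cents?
Coefficient of x^80 in 1/(1-x^1) · 1/(1-x^20). Use j coins of 20 for j = 0..⌊80/20⌋ = 4, the rest in 1s: 4 + 1 = 5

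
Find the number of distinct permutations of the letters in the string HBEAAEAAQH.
10! / (4! × 1! × 2! × 1! × 2!) = 37800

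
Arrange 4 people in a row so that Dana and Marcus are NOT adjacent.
Total - adjacent = 4! - (4-1)!×2 = 24 - 12 = 12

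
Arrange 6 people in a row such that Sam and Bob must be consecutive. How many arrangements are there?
Treat the 2 as one block: (6-2+1)! × 2! = 120 × 2 = 240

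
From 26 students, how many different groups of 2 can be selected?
C(26,2) = 26!/(2!×24!) = 325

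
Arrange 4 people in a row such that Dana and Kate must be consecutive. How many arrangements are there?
Treat the 2 as one block: (4-2+1)! × 2! = 6 × 2 = 12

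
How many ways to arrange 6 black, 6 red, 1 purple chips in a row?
13! / (6! × 6! × 1!) = 12012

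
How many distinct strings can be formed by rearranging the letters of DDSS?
4! / (2! × 2!) = 6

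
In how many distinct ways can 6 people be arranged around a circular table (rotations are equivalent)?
Circular: fix one position, arrange the rest. (6-1)! = 120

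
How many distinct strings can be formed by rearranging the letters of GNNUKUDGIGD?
11! / (2! × 1! × 3! × 2! × 2! × 1!) = 831600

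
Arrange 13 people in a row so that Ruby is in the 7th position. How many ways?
Fix one position: (13-1)! = 479001600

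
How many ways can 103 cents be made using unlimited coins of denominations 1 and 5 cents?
Coefficient of x^103 in 1/(1-x^1) · 1/(1-x^5). Use j coins of 5 for j = 0..⌊103/5⌋ = 20, the rest in 1s: 20 + 1 = 21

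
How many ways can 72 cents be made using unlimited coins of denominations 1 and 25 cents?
Coefficient of x^72 in 1/(1-x^1) · 1/(1-x^25). Use j coins of 25 for j = 0..⌊72/25⌋ = 2, the rest in 1s: 2 + 1 = 3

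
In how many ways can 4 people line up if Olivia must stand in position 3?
Fix one position: (4-1)! = 6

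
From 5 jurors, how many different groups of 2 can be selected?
C(5,2) = 5!/(2!×3!) = 10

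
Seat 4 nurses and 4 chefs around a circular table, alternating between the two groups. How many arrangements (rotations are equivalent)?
Fix one of the nurses: (4-1)! ways for the remaining nurses, × 4! ways for the chefs = 6 × 24 = 144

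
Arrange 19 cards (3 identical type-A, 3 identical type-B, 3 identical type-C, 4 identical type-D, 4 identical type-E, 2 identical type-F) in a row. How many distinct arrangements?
19! / (3! × 3! × 3! × 4! × 4! × 2!) = 488864376000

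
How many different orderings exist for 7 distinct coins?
7! = 5040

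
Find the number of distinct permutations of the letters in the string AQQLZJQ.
7! / (1! × 1! × 1! × 1! × 3!) = 840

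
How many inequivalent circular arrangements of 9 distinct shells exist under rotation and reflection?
(9-1)!/2 = 40320/2 = 20160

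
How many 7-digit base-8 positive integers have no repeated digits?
First digit: 7 choices (nonzero). Then descending: 7 × 7 × 6 × 5 × 4 × 3 × 2 = 35280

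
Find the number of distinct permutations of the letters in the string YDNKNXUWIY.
10! / (1! × 1! × 1! × 2! × 2! × 1! × 1! × 1!) = 907200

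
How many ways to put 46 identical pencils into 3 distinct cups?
C(46+3-1, 3-1) = C(48, 2) = 1128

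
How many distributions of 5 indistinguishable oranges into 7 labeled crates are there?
C(5+7-1, 7-1) = C(11, 6) = 462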